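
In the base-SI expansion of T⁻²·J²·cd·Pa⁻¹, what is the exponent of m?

5

T = Wb/m² (flux density = flux per area),
    = kg·s⁻²·A⁻¹.
So T⁻² = kg⁻²·s⁴·A².
J = N·m (work = force × distance),
    = kg·m²·s⁻².
So J² = kg²·m⁴·s⁻⁴.
Pa = N/m² (pressure = force per area),
    = kg·m⁻¹·s⁻².
So Pa⁻¹ = kg⁻¹·m·s².
Combining: T⁻²·J²·cd·Pa⁻¹ = (kg⁻²·s⁴·A²) · (kg²·m⁴·s⁻⁴) · cd · (kg⁻¹·m·s²) = kg⁻¹·m⁵·s²·A²·cd.
The exponent of m is 5.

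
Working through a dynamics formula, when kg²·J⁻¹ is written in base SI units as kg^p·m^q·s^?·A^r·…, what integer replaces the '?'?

2

J = N·m (work = force × distance),
    = kg·m²·s⁻².
So J⁻¹ = kg⁻¹·m⁻²·s².
Combining: kg²·J⁻¹ = kg² · (kg⁻¹·m⁻²·s²) = kg·m⁻²·s².
The exponent of s is 2.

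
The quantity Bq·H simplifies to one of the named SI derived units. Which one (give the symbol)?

Bq = 1/s = s⁻¹ (activity is decays per second).
H = Wb/A (inductance = flux per current),
    = kg·m²·s⁻²·A⁻².
Combining: Bq·H = s⁻¹ · (kg·m²·s⁻²·A⁻²) = kg·m²·s⁻³·A⁻².
kg·m²·s⁻³·A⁻² is the base-SI form of the ohm.

Ω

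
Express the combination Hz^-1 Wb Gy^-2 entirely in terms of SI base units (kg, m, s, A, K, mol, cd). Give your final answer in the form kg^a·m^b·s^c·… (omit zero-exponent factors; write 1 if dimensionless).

Hz = s⁻¹.
So Hz⁻¹ = s.
Wb = kg·m²·s⁻²·A⁻¹.
Gy = m²·s⁻².
So Gy⁻² = m⁻⁴·s⁴.
Combining: Hz⁻¹·Wb·Gy⁻² = s · (kg·m²·s⁻²·A⁻¹) · (m⁻⁴·s⁴) = kg·m⁻²·s³·A⁻¹.

kg·m⁻²·s³·A⁻¹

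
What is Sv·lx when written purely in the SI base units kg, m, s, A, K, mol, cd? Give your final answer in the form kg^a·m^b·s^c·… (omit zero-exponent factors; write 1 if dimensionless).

Sv = J/kg (equivalent dose = energy per mass),
    = m²·s⁻².
lx = lm/m² (illuminance = luminous flux per area),
    = m⁻²·cd.
Combining: Sv·lx = (m²·s⁻²) · (m⁻²·cd) = s⁻²·cd.

s⁻²·cd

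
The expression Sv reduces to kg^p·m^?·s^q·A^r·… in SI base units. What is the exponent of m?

Sv = J/kg (equivalent dose = energy per mass),
    = m²·s⁻².
The exponent of m is 2.

2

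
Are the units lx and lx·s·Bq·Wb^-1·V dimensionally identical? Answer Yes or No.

No

Left side:
  lx = lm/m² (illuminance = luminous flux per area),
      = m⁻²·cd.
Right side:
  lx = lm/m² (illuminance = luminous flux per area),
      = m⁻²·cd.
  Bq = 1/s = s⁻¹ (activity is decays per second).
  Wb = V·s (flux: a volt is a weber per second),
      = kg·m²·s⁻²·A⁻¹.
  So Wb⁻¹ = kg⁻¹·m⁻²·s²·A.
  V = W/A (potential = power per current),
      = kg·m²·s⁻³·A⁻¹.
  Combining: lx·s·Bq·Wb⁻¹·V = (m⁻²·cd) · s · s⁻¹ · (kg⁻¹·m⁻²·s²·A) · (kg·m²·s⁻³·A⁻¹) = m⁻²·s⁻¹·cd.
Left is m⁻²·cd; right is m⁻²·s⁻¹·cd — different.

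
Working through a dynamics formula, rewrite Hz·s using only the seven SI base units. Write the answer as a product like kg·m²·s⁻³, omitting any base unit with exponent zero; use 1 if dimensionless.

1

Hz = 1/s = s⁻¹ (frequency is cycles per second).
Combining: Hz·s = s⁻¹ · s = 1.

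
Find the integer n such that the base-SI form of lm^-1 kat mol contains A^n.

0

lm = cd·sr = cd (luminous flux; sr is dimensionless).
So lm⁻¹ = cd⁻¹.
kat = mol/s = s⁻¹·mol (catalytic activity).
Combining: lm⁻¹·kat·mol = cd⁻¹ · (s⁻¹·mol) · mol = s⁻¹·mol²·cd⁻¹.
The exponent of A is 0.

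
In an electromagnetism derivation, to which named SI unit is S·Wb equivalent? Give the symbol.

S = 1/Ω (conductance is reciprocal resistance),
    = kg⁻¹·m⁻²·s³·A².
Wb = V·s (flux: a volt is a weber per second),
    = kg·m²·s⁻²·A⁻¹.
Combining: S·Wb = (kg⁻¹·m⁻²·s³·A²) · (kg·m²·s⁻²·A⁻¹) = s·A.
s·A is the base-SI form of the coulomb.

C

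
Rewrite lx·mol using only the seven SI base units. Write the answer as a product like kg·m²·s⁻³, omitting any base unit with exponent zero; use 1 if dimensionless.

m⁻²·mol·cd

lx = m⁻²·cd.
Combining: lx·mol = (m⁻²·cd) · mol = m⁻²·mol·cd.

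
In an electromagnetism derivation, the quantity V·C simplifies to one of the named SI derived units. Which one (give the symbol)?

J

V = kg·m²·s⁻³·A⁻¹.
C = s·A.
Combining: V·C = (kg·m²·s⁻³·A⁻¹) · (s·A) = kg·m²·s⁻².
kg·m²·s⁻² is the base-SI form of the joule.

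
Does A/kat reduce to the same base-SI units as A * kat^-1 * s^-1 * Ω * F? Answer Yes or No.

Left side:
  kat = s⁻¹·mol.
  So kat⁻¹ = s·mol⁻¹.
  Combining: A·kat⁻¹ = A · (s·mol⁻¹) = s·A·mol⁻¹.
Right side:
  kat = mol/s = s⁻¹·mol (catalytic activity).
  So kat⁻¹ = s·mol⁻¹.
  Ω = V/A (resistance = voltage per current),
      = kg·m²·s⁻³·A⁻².
  F = C/V (capacitance = charge per voltage),
      = A·s/(kg·m²·s⁻³·A⁻¹) (substituting C and V),
      = kg⁻¹·m⁻²·s⁴·A².
  Combining: A·kat⁻¹·s⁻¹·Ω·F = A · (s·mol⁻¹) · s⁻¹ · (kg·m²·s⁻³·A⁻²) · (kg⁻¹·m⁻²·s⁴·A²) = s·A·mol⁻¹.
Both reduce to s·A·mol⁻¹.

Yes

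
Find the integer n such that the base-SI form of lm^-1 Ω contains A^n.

-2

lm = cd·sr = cd (luminous flux; sr is dimensionless).
So lm⁻¹ = cd⁻¹.
Ω = V/A (resistance = voltage per current),
    = kg·m²·s⁻³·A⁻².
Combining: lm⁻¹·Ω = cd⁻¹ · (kg·m²·s⁻³·A⁻²) = kg·m²·s⁻³·A⁻²·cd⁻¹.
The exponent of A is -2.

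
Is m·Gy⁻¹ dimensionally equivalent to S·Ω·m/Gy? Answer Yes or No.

Left side:
  Gy = J/kg (absorbed dose = energy per mass),
      = m²·s⁻².
  So Gy⁻¹ = m⁻²·s².
  Combining: m·Gy⁻¹ = m · (m⁻²·s²) = m⁻¹·s².
Right side:
  S = 1/Ω (conductance is reciprocal resistance),
      = kg⁻¹·m⁻²·s³·A².
  Ω = V/A (resistance = voltage per current),
      = kg·m²·s⁻³·A⁻².
  Gy = J/kg (absorbed dose = energy per mass),
      = m²·s⁻².
  So Gy⁻¹ = m⁻²·s².
  Combining: S·Ω·Gy⁻¹·m = (kg⁻¹·m⁻²·s³·A²) · (kg·m²·s⁻³·A⁻²) · (m⁻²·s²) · m = m⁻¹·s².
Both reduce to m⁻¹·s².

Yes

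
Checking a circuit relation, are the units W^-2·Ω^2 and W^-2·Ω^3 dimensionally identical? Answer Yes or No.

Left side:
  W = J/s (power = energy per time),
      = kg·m²·s⁻³.
  So W⁻² = kg⁻²·m⁻⁴·s⁶.
  Ω = V/A (resistance = voltage per current),
      = kg·m²·s⁻³·A⁻².
  So Ω² = kg²·m⁴·s⁻⁶·A⁻⁴.
  Combining: W⁻²·Ω² = (kg⁻²·m⁻⁴·s⁶) · (kg²·m⁴·s⁻⁶·A⁻⁴) = A⁻⁴.
Right side:
  W = J/s (power = energy per time),
      = kg·m²·s⁻³.
  So W⁻² = kg⁻²·m⁻⁴·s⁶.
  Ω = V/A (resistance = voltage per current),
      = kg·m²·s⁻³·A⁻².
  So Ω³ = kg³·m⁶·s⁻⁹·A⁻⁶.
  Combining: W⁻²·Ω³ = (kg⁻²·m⁻⁴·s⁶) · (kg³·m⁶·s⁻⁹·A⁻⁶) = kg·m²·s⁻³·A⁻⁶.
Left is A⁻⁴; right is kg·m²·s⁻³·A⁻⁶ — different.

No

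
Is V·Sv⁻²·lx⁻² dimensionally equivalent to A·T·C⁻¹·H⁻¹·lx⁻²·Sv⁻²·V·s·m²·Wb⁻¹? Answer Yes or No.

Left side:
  V = W/A (potential = power per current),
      = kg·m²·s⁻³·A⁻¹.
  Sv = J/kg (equivalent dose = energy per mass),
      = m²·s⁻².
  So Sv⁻² = m⁻⁴·s⁴.
  lx = lm/m² (illuminance = luminous flux per area),
      = m⁻²·cd.
  So lx⁻² = m⁴·cd⁻².
  Combining: V·Sv⁻²·lx⁻² = (kg·m²·s⁻³·A⁻¹) · (m⁻⁴·s⁴) · (m⁴·cd⁻²) = kg·m²·s·A⁻¹·cd⁻².
Right side:
  T = Wb/m² (flux density = flux per area),
      = kg·s⁻²·A⁻¹.
  C = A·s = s·A (charge = current × time).
  So C⁻¹ = s⁻¹·A⁻¹.
  H = Wb/A (inductance = flux per current),
      = kg·m²·s⁻²·A⁻².
  So H⁻¹ = kg⁻¹·m⁻²·s²·A².
  lx = lm/m² (illuminance = luminous flux per area),
      = m⁻²·cd.
  So lx⁻² = m⁴·cd⁻².
  Sv = J/kg (equivalent dose = energy per mass),
      = m²·s⁻².
  So Sv⁻² = m⁻⁴·s⁴.
  V = W/A (potential = power per current),
      = kg·m²·s⁻³·A⁻¹.
  Wb = V·s (flux: a volt is a weber per second),
      = kg·m²·s⁻²·A⁻¹.
  So Wb⁻¹ = kg⁻¹·m⁻²·s²·A.
  Combining: A·T·C⁻¹·H⁻¹·lx⁻²·Sv⁻²·V·s·m²·Wb⁻¹ = A · (kg·s⁻²·A⁻¹) · (s⁻¹·A⁻¹) · (kg⁻¹·m⁻²·s²·A²) · (m⁴·cd⁻²) · (m⁻⁴·s⁴) · (kg·m²·s⁻³·A⁻¹) · s · m² · (kg⁻¹·m⁻²·s²·A) = s³·A·cd⁻².
Left is kg·m²·s·A⁻¹·cd⁻²; right is s³·A·cd⁻² — different.

No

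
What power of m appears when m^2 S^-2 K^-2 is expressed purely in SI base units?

6

S = 1/Ω (conductance is reciprocal resistance),
    = kg⁻¹·m⁻²·s³·A².
So S⁻² = kg²·m⁴·s⁻⁶·A⁻⁴.
Combining: m²·S⁻²·K⁻² = m² · (kg²·m⁴·s⁻⁶·A⁻⁴) · K⁻² = kg²·m⁶·s⁻⁶·A⁻⁴·K⁻².
The exponent of m is 6.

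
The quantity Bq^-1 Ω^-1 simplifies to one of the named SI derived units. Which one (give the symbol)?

Bq = 1/s = s⁻¹ (activity is decays per second).
So Bq⁻¹ = s.
Ω = V/A (resistance = voltage per current),
    = kg·m²·s⁻³·A⁻².
So Ω⁻¹ = kg⁻¹·m⁻²·s³·A².
Combining: Bq⁻¹·Ω⁻¹ = s · (kg⁻¹·m⁻²·s³·A²) = kg⁻¹·m⁻²·s⁴·A².
kg⁻¹·m⁻²·s⁴·A² is the base-SI form of the farad.

F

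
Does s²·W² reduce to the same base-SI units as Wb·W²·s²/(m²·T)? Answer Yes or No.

Yes

Left side:
  W = kg·m²·s⁻³.
  So W² = kg²·m⁴·s⁻⁶.
  Combining: s²·W² = s² · (kg²·m⁴·s⁻⁶) = kg²·m⁴·s⁻⁴.
Right side:
  Wb = V·s (flux: a volt is a weber per second),
      = kg·m²·s⁻²·A⁻¹.
  W = J/s (power = energy per time),
      = kg·m²·s⁻³.
  So W² = kg²·m⁴·s⁻⁶.
  T = Wb/m² (flux density = flux per area),
      = kg·s⁻²·A⁻¹.
  So T⁻¹ = kg⁻¹·s²·A.
  Combining: m⁻²·Wb·W²·s²·T⁻¹ = m⁻² · (kg·m²·s⁻²·A⁻¹) · (kg²·m⁴·s⁻⁶) · s² · (kg⁻¹·s²·A) = kg²·m⁴·s⁻⁴.
Both reduce to kg²·m⁴·s⁻⁴.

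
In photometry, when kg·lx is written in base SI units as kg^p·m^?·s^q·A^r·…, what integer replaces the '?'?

-2

lx = lm/m² (illuminance = luminous flux per area),
    = m⁻²·cd.
Combining: kg·lx = kg · (m⁻²·cd) = kg·m⁻²·cd.
The exponent of m is -2.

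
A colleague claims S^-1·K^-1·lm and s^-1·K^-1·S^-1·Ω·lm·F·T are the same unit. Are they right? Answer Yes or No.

Left side:
  S = 1/Ω (conductance is reciprocal resistance),
      = kg⁻¹·m⁻²·s³·A².
  So S⁻¹ = kg·m²·s⁻³·A⁻².
  lm = cd·sr = cd (luminous flux; sr is dimensionless).
  Combining: S⁻¹·K⁻¹·lm = (kg·m²·s⁻³·A⁻²) · K⁻¹ · cd = kg·m²·s⁻³·A⁻²·K⁻¹·cd.
Right side:
  S = 1/Ω (conductance is reciprocal resistance),
      = kg⁻¹·m⁻²·s³·A².
  So S⁻¹ = kg·m²·s⁻³·A⁻².
  Ω = V/A (resistance = voltage per current),
      = kg·m²·s⁻³·A⁻².
  lm = cd·sr = cd (luminous flux; sr is dimensionless).
  F = C/V (capacitance = charge per voltage),
      = A·s/(kg·m²·s⁻³·A⁻¹) (substituting C and V),
      = kg⁻¹·m⁻²·s⁴·A².
  T = Wb/m² (flux density = flux per area),
      = kg·s⁻²·A⁻¹.
  Combining: s⁻¹·K⁻¹·S⁻¹·Ω·lm·F·T = s⁻¹ · K⁻¹ · (kg·m²·s⁻³·A⁻²) · (kg·m²·s⁻³·A⁻²) · cd · (kg⁻¹·m⁻²·s⁴·A²) · (kg·s⁻²·A⁻¹) = kg²·m²·s⁻⁵·A⁻³·K⁻¹·cd.
Left is kg·m²·s⁻³·A⁻²·K⁻¹·cd; right is kg²·m²·s⁻⁵·A⁻³·K⁻¹·cd — different.

No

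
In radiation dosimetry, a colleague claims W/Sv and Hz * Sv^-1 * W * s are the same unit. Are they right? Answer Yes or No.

Left side:
  Sv = J/kg (equivalent dose = energy per mass),
      = m²·s⁻².
  So Sv⁻¹ = m⁻²·s².
  W = J/s (power = energy per time),
      = kg·m²·s⁻³.
  Combining: Sv⁻¹·W = (m⁻²·s²) · (kg·m²·s⁻³) = kg·s⁻¹.
Right side:
  Hz = 1/s = s⁻¹ (frequency is cycles per second).
  Sv = J/kg (equivalent dose = energy per mass),
      = m²·s⁻².
  So Sv⁻¹ = m⁻²·s².
  W = J/s (power = energy per time),
      = kg·m²·s⁻³.
  Combining: Hz·Sv⁻¹·W·s = s⁻¹ · (m⁻²·s²) · (kg·m²·s⁻³) · s = kg·s⁻¹.
Both reduce to kg·s⁻¹.

Yes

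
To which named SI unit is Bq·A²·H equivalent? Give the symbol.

Bq = 1/s = s⁻¹ (activity is decays per second).
H = Wb/A (inductance = flux per current),
    = kg·m²·s⁻²·A⁻².
Combining: Bq·A²·H = s⁻¹ · A² · (kg·m²·s⁻²·A⁻²) = kg·m²·s⁻³.
kg·m²·s⁻³ is the base-SI form of the watt.

W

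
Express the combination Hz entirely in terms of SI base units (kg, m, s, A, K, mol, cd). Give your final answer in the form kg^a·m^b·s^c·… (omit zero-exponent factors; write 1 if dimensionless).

s⁻¹

Hz = s⁻¹.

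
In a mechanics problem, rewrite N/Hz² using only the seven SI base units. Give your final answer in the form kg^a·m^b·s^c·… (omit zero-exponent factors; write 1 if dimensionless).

kg·m

N = kg·m·s⁻².
Hz = s⁻¹.
So Hz⁻² = s².
Combining: N·Hz⁻² = (kg·m·s⁻²) · s² = kg·m.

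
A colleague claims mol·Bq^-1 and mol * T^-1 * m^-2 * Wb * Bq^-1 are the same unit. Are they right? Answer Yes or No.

Yes

Left side:
  Bq = 1/s = s⁻¹ (activity is decays per second).
  So Bq⁻¹ = s.
  Combining: mol·Bq⁻¹ = mol · s = s·mol.
Right side:
  T = kg·s⁻²·A⁻¹.
  So T⁻¹ = kg⁻¹·s²·A.
  Wb = kg·m²·s⁻²·A⁻¹.
  Bq = s⁻¹.
  So Bq⁻¹ = s.
  Combining: mol·T⁻¹·m⁻²·Wb·Bq⁻¹ = mol · (kg⁻¹·s²·A) · m⁻² · (kg·m²·s⁻²·A⁻¹) · s = s·mol.
Both reduce to s·mol.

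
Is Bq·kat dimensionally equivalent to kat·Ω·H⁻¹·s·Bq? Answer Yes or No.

Yes

Left side:
  Bq = 1/s = s⁻¹ (activity is decays per second).
  kat = mol/s = s⁻¹·mol (catalytic activity).
  Combining: Bq·kat = s⁻¹ · (s⁻¹·mol) = s⁻²·mol.
Right side:
  kat = mol/s = s⁻¹·mol (catalytic activity).
  Ω = V/A (resistance = voltage per current),
      = kg·m²·s⁻³·A⁻².
  H = Wb/A (inductance = flux per current),
      = kg·m²·s⁻²·A⁻².
  So H⁻¹ = kg⁻¹·m⁻²·s²·A².
  Bq = 1/s = s⁻¹ (activity is decays per second).
  Combining: kat·Ω·H⁻¹·s·Bq = (s⁻¹·mol) · (kg·m²·s⁻³·A⁻²) · (kg⁻¹·m⁻²·s²·A²) · s · s⁻¹ = s⁻²·mol.
Both reduce to s⁻²·mol.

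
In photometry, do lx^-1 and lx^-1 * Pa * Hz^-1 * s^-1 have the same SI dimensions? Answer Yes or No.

Left side:
  lx = lm/m² (illuminance = luminous flux per area),
      = m⁻²·cd.
  So lx⁻¹ = m²·cd⁻¹.
Right side:
  lx = m⁻²·cd.
  So lx⁻¹ = m²·cd⁻¹.
  Pa = kg·m⁻¹·s⁻².
  Hz = s⁻¹.
  So Hz⁻¹ = s.
  Combining: lx⁻¹·Pa·Hz⁻¹·s⁻¹ = (m²·cd⁻¹) · (kg·m⁻¹·s⁻²) · s · s⁻¹ = kg·m·s⁻²·cd⁻¹.
Left is m²·cd⁻¹; right is kg·m·s⁻²·cd⁻¹ — different.

No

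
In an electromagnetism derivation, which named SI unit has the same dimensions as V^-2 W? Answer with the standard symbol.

V = W/A (potential = power per current),
    = kg·m²·s⁻³·A⁻¹.
So V⁻² = kg⁻²·m⁻⁴·s⁶·A².
W = J/s (power = energy per time),
    = kg·m²·s⁻³.
Combining: V⁻²·W = (kg⁻²·m⁻⁴·s⁶·A²) · (kg·m²·s⁻³) = kg⁻¹·m⁻²·s³·A².
kg⁻¹·m⁻²·s³·A² is the base-SI form of the siemens.

S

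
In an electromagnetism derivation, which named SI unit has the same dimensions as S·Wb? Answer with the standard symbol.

C

S = 1/Ω (conductance is reciprocal resistance),
    = kg⁻¹·m⁻²·s³·A².
Wb = V·s (flux: a volt is a weber per second),
    = kg·m²·s⁻²·A⁻¹.
Combining: S·Wb = (kg⁻¹·m⁻²·s³·A²) · (kg·m²·s⁻²·A⁻¹) = s·A.
s·A is the base-SI form of the coulomb.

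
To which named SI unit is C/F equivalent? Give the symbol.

V

F = kg⁻¹·m⁻²·s⁴·A².
So F⁻¹ = kg·m²·s⁻⁴·A⁻².
C = s·A.
Combining: F⁻¹·C = (kg·m²·s⁻⁴·A⁻²) · (s·A) = kg·m²·s⁻³·A⁻¹.
kg·m²·s⁻³·A⁻¹ is the base-SI form of the volt.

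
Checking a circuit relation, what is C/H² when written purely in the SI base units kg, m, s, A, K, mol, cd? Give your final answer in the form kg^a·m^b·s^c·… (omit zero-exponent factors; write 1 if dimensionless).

kg⁻²·m⁻⁴·s⁵·A⁵

C = s·A.
H = kg·m²·s⁻²·A⁻².
So H⁻² = kg⁻²·m⁻⁴·s⁴·A⁴.
Combining: C·H⁻² = (s·A) · (kg⁻²·m⁻⁴·s⁴·A⁴) = kg⁻²·m⁻⁴·s⁵·A⁵.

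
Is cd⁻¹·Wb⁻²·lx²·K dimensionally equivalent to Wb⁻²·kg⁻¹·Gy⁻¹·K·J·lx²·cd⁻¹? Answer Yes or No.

Left side:
  Wb = V·s (flux: a volt is a weber per second),
      = kg·m²·s⁻²·A⁻¹.
  So Wb⁻² = kg⁻²·m⁻⁴·s⁴·A².
  lx = lm/m² (illuminance = luminous flux per area),
      = m⁻²·cd.
  So lx² = m⁻⁴·cd².
  Combining: cd⁻¹·Wb⁻²·lx²·K = cd⁻¹ · (kg⁻²·m⁻⁴·s⁴·A²) · (m⁻⁴·cd²) · K = kg⁻²·m⁻⁸·s⁴·A²·K·cd.
Right side:
  Wb = kg·m²·s⁻²·A⁻¹.
  So Wb⁻² = kg⁻²·m⁻⁴·s⁴·A².
  Gy = m²·s⁻².
  So Gy⁻¹ = m⁻²·s².
  J = kg·m²·s⁻².
  lx = m⁻²·cd.
  So lx² = m⁻⁴·cd².
  Combining: Wb⁻²·kg⁻¹·Gy⁻¹·K·J·lx²·cd⁻¹ = (kg⁻²·m⁻⁴·s⁴·A²) · kg⁻¹ · (m⁻²·s²) · K · (kg·m²·s⁻²) · (m⁻⁴·cd²) · cd⁻¹ = kg⁻²·m⁻⁸·s⁴·A²·K·cd.
Both reduce to kg⁻²·m⁻⁸·s⁴·A²·K·cd.

Yes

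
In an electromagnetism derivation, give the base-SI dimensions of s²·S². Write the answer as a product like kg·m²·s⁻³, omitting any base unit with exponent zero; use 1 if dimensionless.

S = kg⁻¹·m⁻²·s³·A².
So S² = kg⁻²·m⁻⁴·s⁶·A⁴.
Combining: s²·S² = s² · (kg⁻²·m⁻⁴·s⁶·A⁴) = kg⁻²·m⁻⁴·s⁸·A⁴.

kg⁻²·m⁻⁴·s⁸·A⁴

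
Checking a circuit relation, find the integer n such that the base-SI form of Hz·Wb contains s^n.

-3

Hz = s⁻¹.
Wb = kg·m²·s⁻²·A⁻¹.
Combining: Hz·Wb = s⁻¹ · (kg·m²·s⁻²·A⁻¹) = kg·m²·s⁻³·A⁻¹.
The exponent of s is -3.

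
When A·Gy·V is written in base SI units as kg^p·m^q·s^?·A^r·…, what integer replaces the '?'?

Gy = m²·s⁻².
V = kg·m²·s⁻³·A⁻¹.
Combining: A·Gy·V = A · (m²·s⁻²) · (kg·m²·s⁻³·A⁻¹) = kg·m⁴·s⁻⁵.
The exponent of s is -5.

-5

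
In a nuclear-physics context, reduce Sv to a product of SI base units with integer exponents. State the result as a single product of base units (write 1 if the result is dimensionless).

m²·s⁻²

Sv = J/kg (equivalent dose = energy per mass),
    = m²·s⁻².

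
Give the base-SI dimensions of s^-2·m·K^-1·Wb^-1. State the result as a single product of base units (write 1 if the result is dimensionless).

kg⁻¹·m⁻¹·A·K⁻¹

Wb = V·s (flux: a volt is a weber per second),
    = kg·m²·s⁻²·A⁻¹.
So Wb⁻¹ = kg⁻¹·m⁻²·s²·A.
Combining: s⁻²·m·K⁻¹·Wb⁻¹ = s⁻² · m · K⁻¹ · (kg⁻¹·m⁻²·s²·A) = kg⁻¹·m⁻¹·A·K⁻¹.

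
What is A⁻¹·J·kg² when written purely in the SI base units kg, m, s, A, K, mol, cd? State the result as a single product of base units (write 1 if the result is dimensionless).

kg³·m²·s⁻²·A⁻¹

J = N·m (work = force × distance),
    = kg·m²·s⁻².
Combining: A⁻¹·J·kg² = A⁻¹ · (kg·m²·s⁻²) · kg² = kg³·m²·s⁻²·A⁻¹.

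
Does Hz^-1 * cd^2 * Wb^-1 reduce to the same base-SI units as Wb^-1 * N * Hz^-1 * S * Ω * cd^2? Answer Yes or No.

No

Left side:
  Hz = 1/s = s⁻¹ (frequency is cycles per second).
  So Hz⁻¹ = s.
  Wb = V·s (flux: a volt is a weber per second),
      = kg·m²·s⁻²·A⁻¹.
  So Wb⁻¹ = kg⁻¹·m⁻²·s²·A.
  Combining: Hz⁻¹·cd²·Wb⁻¹ = s · cd² · (kg⁻¹·m⁻²·s²·A) = kg⁻¹·m⁻²·s³·A·cd².
Right side:
  Wb = kg·m²·s⁻²·A⁻¹.
  So Wb⁻¹ = kg⁻¹·m⁻²·s²·A.
  N = kg·m·s⁻².
  Hz = s⁻¹.
  So Hz⁻¹ = s.
  S = kg⁻¹·m⁻²·s³·A².
  Ω = kg·m²·s⁻³·A⁻².
  Combining: Wb⁻¹·N·Hz⁻¹·S·Ω·cd² = (kg⁻¹·m⁻²·s²·A) · (kg·m·s⁻²) · s · (kg⁻¹·m⁻²·s³·A²) · (kg·m²·s⁻³·A⁻²) · cd² = m⁻¹·s·A·cd².
Left is kg⁻¹·m⁻²·s³·A·cd²; right is m⁻¹·s·A·cd² — different.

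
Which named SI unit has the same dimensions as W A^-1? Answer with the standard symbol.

W = J/s (power = energy per time),
    = kg·m²·s⁻³.
Combining: W·A⁻¹ = (kg·m²·s⁻³) · A⁻¹ = kg·m²·s⁻³·A⁻¹.
kg·m²·s⁻³·A⁻¹ is the base-SI form of the volt.

V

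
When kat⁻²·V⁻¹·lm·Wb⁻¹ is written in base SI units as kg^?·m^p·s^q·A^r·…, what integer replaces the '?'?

-2

kat = mol/s = s⁻¹·mol (catalytic activity).
So kat⁻² = s²·mol⁻².
V = W/A (potential = power per current),
    = kg·m²·s⁻³·A⁻¹.
So V⁻¹ = kg⁻¹·m⁻²·s³·A.
lm = cd·sr = cd (luminous flux; sr is dimensionless).
Wb = V·s (flux: a volt is a weber per second),
    = kg·m²·s⁻²·A⁻¹.
So Wb⁻¹ = kg⁻¹·m⁻²·s²·A.
Combining: kat⁻²·V⁻¹·lm·Wb⁻¹ = (s²·mol⁻²) · (kg⁻¹·m⁻²·s³·A) · cd · (kg⁻¹·m⁻²·s²·A) = kg⁻²·m⁻⁴·s⁷·A²·mol⁻²·cd.
The exponent of kg is -2.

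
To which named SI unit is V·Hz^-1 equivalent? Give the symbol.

Wb

V = W/A (potential = power per current),
    = kg·m²·s⁻³·A⁻¹.
Hz = 1/s = s⁻¹ (frequency is cycles per second).
So Hz⁻¹ = s.
Combining: V·Hz⁻¹ = (kg·m²·s⁻³·A⁻¹) · s = kg·m²·s⁻²·A⁻¹.
kg·m²·s⁻²·A⁻¹ is the base-SI form of the weber.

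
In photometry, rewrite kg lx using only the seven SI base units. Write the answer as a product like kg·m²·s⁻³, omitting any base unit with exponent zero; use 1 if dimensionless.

lx = m⁻²·cd.
Combining: kg·lx = kg · (m⁻²·cd) = kg·m⁻²·cd.

kg·m⁻²·cd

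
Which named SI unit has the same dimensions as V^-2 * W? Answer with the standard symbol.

V = W/A (potential = power per current),
    = kg·m²·s⁻³·A⁻¹.
So V⁻² = kg⁻²·m⁻⁴·s⁶·A².
W = J/s (power = energy per time),
    = kg·m²·s⁻³.
Combining: V⁻²·W = (kg⁻²·m⁻⁴·s⁶·A²) · (kg·m²·s⁻³) = kg⁻¹·m⁻²·s³·A².
kg⁻¹·m⁻²·s³·A² is the base-SI form of the siemens.

S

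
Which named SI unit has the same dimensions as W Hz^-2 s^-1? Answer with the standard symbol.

W = J/s (power = energy per time),
    = kg·m²·s⁻³.
Hz = 1/s = s⁻¹ (frequency is cycles per second).
So Hz⁻² = s².
Combining: W·Hz⁻²·s⁻¹ = (kg·m²·s⁻³) · s² · s⁻¹ = kg·m²·s⁻².
kg·m²·s⁻² is the base-SI form of the joule.

J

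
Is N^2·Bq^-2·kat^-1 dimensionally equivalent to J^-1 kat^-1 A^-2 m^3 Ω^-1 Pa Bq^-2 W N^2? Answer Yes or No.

Yes

Left side:
  N = kg·m/s² = kg·m·s⁻² (force = mass × acceleration).
  So N² = kg²·m²·s⁻⁴.
  Bq = 1/s = s⁻¹ (activity is decays per second).
  So Bq⁻² = s².
  kat = mol/s = s⁻¹·mol (catalytic activity).
  So kat⁻¹ = s·mol⁻¹.
  Combining: N²·Bq⁻²·kat⁻¹ = (kg²·m²·s⁻⁴) · s² · (s·mol⁻¹) = kg²·m²·s⁻¹·mol⁻¹.
Right side:
  J = kg·m²·s⁻².
  So J⁻¹ = kg⁻¹·m⁻²·s².
  kat = s⁻¹·mol.
  So kat⁻¹ = s·mol⁻¹.
  Ω = kg·m²·s⁻³·A⁻².
  So Ω⁻¹ = kg⁻¹·m⁻²·s³·A².
  Pa = kg·m⁻¹·s⁻².
  Bq = s⁻¹.
  So Bq⁻² = s².
  W = kg·m²·s⁻³.
  N = kg·m·s⁻².
  So N² = kg²·m²·s⁻⁴.
  Combining: J⁻¹·kat⁻¹·A⁻²·m³·Ω⁻¹·Pa·Bq⁻²·W·N² = (kg⁻¹·m⁻²·s²) · (s·mol⁻¹) · A⁻² · m³ · (kg⁻¹·m⁻²·s³·A²) · (kg·m⁻¹·s⁻²) · s² · (kg·m²·s⁻³) · (kg²·m²·s⁻⁴) = kg²·m²·s⁻¹·mol⁻¹.
Both reduce to kg²·m²·s⁻¹·mol⁻¹.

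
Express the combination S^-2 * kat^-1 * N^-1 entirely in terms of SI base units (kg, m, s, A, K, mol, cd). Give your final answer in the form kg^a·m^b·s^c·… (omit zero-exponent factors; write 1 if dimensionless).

kg·m³·s⁻³·A⁻⁴·mol⁻¹

S = kg⁻¹·m⁻²·s³·A².
So S⁻² = kg²·m⁴·s⁻⁶·A⁻⁴.
kat = s⁻¹·mol.
So kat⁻¹ = s·mol⁻¹.
N = kg·m·s⁻².
So N⁻¹ = kg⁻¹·m⁻¹·s².
Combining: S⁻²·kat⁻¹·N⁻¹ = (kg²·m⁴·s⁻⁶·A⁻⁴) · (s·mol⁻¹) · (kg⁻¹·m⁻¹·s²) = kg·m³·s⁻³·A⁻⁴·mol⁻¹.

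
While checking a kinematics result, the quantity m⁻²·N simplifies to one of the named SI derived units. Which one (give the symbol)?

N = kg·m/s² = kg·m·s⁻² (force = mass × acceleration).
Combining: m⁻²·N = m⁻² · (kg·m·s⁻²) = kg·m⁻¹·s⁻².
kg·m⁻¹·s⁻² is the base-SI form of the pascal.

Pa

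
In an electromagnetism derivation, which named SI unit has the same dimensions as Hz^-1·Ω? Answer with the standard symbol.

Hz = s⁻¹.
So Hz⁻¹ = s.
Ω = kg·m²·s⁻³·A⁻².
Combining: Hz⁻¹·Ω = s · (kg·m²·s⁻³·A⁻²) = kg·m²·s⁻²·A⁻².
kg·m²·s⁻²·A⁻² is the base-SI form of the henry.

H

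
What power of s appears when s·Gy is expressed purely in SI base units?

Gy = J/kg (absorbed dose = energy per mass),
    = m²·s⁻².
Combining: s·Gy = s · (m²·s⁻²) = m²·s⁻¹.
The exponent of s is -1.

-1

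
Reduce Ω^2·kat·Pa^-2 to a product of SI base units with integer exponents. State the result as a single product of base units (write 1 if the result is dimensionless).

m⁶·s⁻³·A⁻⁴·mol

Ω = V/A (resistance = voltage per current),
    = kg·m²·s⁻³·A⁻².
So Ω² = kg²·m⁴·s⁻⁶·A⁻⁴.
kat = mol/s = s⁻¹·mol (catalytic activity).
Pa = N/m² (pressure = force per area),
    = kg·m⁻¹·s⁻².
So Pa⁻² = kg⁻²·m²·s⁴.
Combining: Ω²·kat·Pa⁻² = (kg²·m⁴·s⁻⁶·A⁻⁴) · (s⁻¹·mol) · (kg⁻²·m²·s⁴) = m⁶·s⁻³·A⁻⁴·mol.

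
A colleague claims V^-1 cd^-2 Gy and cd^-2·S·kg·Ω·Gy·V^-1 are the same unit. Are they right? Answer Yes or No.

No

Left side:
  V = W/A (potential = power per current),
      = kg·m²·s⁻³·A⁻¹.
  So V⁻¹ = kg⁻¹·m⁻²·s³·A.
  Gy = J/kg (absorbed dose = energy per mass),
      = m²·s⁻².
  Combining: V⁻¹·cd⁻²·Gy = (kg⁻¹·m⁻²·s³·A) · cd⁻² · (m²·s⁻²) = kg⁻¹·s·A·cd⁻².
Right side:
  S = kg⁻¹·m⁻²·s³·A².
  Ω = kg·m²·s⁻³·A⁻².
  Gy = m²·s⁻².
  V = kg·m²·s⁻³·A⁻¹.
  So V⁻¹ = kg⁻¹·m⁻²·s³·A.
  Combining: cd⁻²·S·kg·Ω·Gy·V⁻¹ = cd⁻² · (kg⁻¹·m⁻²·s³·A²) · kg · (kg·m²·s⁻³·A⁻²) · (m²·s⁻²) · (kg⁻¹·m⁻²·s³·A) = s·A·cd⁻².
Left is kg⁻¹·s·A·cd⁻²; right is s·A·cd⁻² — different.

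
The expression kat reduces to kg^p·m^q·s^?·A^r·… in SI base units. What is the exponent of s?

-1

kat = mol/s = s⁻¹·mol (catalytic activity).
The exponent of s is -1.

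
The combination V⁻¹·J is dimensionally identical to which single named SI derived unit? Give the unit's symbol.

V = kg·m²·s⁻³·A⁻¹.
So V⁻¹ = kg⁻¹·m⁻²·s³·A.
J = kg·m²·s⁻².
Combining: V⁻¹·J = (kg⁻¹·m⁻²·s³·A) · (kg·m²·s⁻²) = s·A.
s·A is the base-SI form of the coulomb.

C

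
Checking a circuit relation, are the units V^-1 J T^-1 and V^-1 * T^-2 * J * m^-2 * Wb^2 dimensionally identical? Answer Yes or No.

No

Left side:
  V = kg·m²·s⁻³·A⁻¹.
  So V⁻¹ = kg⁻¹·m⁻²·s³·A.
  J = kg·m²·s⁻².
  T = kg·s⁻²·A⁻¹.
  So T⁻¹ = kg⁻¹·s²·A.
  Combining: V⁻¹·J·T⁻¹ = (kg⁻¹·m⁻²·s³·A) · (kg·m²·s⁻²) · (kg⁻¹·s²·A) = kg⁻¹·s³·A².
Right side:
  V = kg·m²·s⁻³·A⁻¹.
  So V⁻¹ = kg⁻¹·m⁻²·s³·A.
  T = kg·s⁻²·A⁻¹.
  So T⁻² = kg⁻²·s⁴·A².
  J = kg·m²·s⁻².
  Wb = kg·m²·s⁻²·A⁻¹.
  So Wb² = kg²·m⁴·s⁻⁴·A⁻².
  Combining: V⁻¹·T⁻²·J·m⁻²·Wb² = (kg⁻¹·m⁻²·s³·A) · (kg⁻²·s⁴·A²) · (kg·m²·s⁻²) · m⁻² · (kg²·m⁴·s⁻⁴·A⁻²) = m²·s·A.
Left is kg⁻¹·s³·A²; right is m²·s·A — different.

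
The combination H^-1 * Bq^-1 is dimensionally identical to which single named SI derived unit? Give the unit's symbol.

S

H = Wb/A (inductance = flux per current),
    = kg·m²·s⁻²·A⁻².
So H⁻¹ = kg⁻¹·m⁻²·s²·A².
Bq = 1/s = s⁻¹ (activity is decays per second).
So Bq⁻¹ = s.
Combining: H⁻¹·Bq⁻¹ = (kg⁻¹·m⁻²·s²·A²) · s = kg⁻¹·m⁻²·s³·A².
kg⁻¹·m⁻²·s³·A² is the base-SI form of the siemens.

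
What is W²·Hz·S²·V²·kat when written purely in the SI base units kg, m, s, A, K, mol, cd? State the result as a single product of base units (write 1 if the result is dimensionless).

kg²·m⁴·s⁻⁸·A²·mol

W = J/s (power = energy per time),
    = kg·m²·s⁻³.
So W² = kg²·m⁴·s⁻⁶.
Hz = 1/s = s⁻¹ (frequency is cycles per second).
S = 1/Ω (conductance is reciprocal resistance),
    = kg⁻¹·m⁻²·s³·A².
So S² = kg⁻²·m⁻⁴·s⁶·A⁴.
V = W/A (potential = power per current),
    = kg·m²·s⁻³·A⁻¹.
So V² = kg²·m⁴·s⁻⁶·A⁻².
kat = mol/s = s⁻¹·mol (catalytic activity).
Combining: W²·Hz·S²·V²·kat = (kg²·m⁴·s⁻⁶) · s⁻¹ · (kg⁻²·m⁻⁴·s⁶·A⁴) · (kg²·m⁴·s⁻⁶·A⁻²) · (s⁻¹·mol) = kg²·m⁴·s⁻⁸·A²·mol.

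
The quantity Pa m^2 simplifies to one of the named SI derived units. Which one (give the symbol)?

N

Pa = kg·m⁻¹·s⁻².
Combining: Pa·m² = (kg·m⁻¹·s⁻²) · m² = kg·m·s⁻².
kg·m·s⁻² is the base-SI form of the newton.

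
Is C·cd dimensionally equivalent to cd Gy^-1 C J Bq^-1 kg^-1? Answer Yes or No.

Left side:
  C = A·s = s·A (charge = current × time).
  Combining: C·cd = (s·A) · cd = s·A·cd.
Right side:
  Gy = J/kg (absorbed dose = energy per mass),
      = m²·s⁻².
  So Gy⁻¹ = m⁻²·s².
  C = A·s = s·A (charge = current × time).
  J = N·m (work = force × distance),
      = kg·m²·s⁻².
  Bq = 1/s = s⁻¹ (activity is decays per second).
  So Bq⁻¹ = s.
  Combining: cd·Gy⁻¹·C·J·Bq⁻¹·kg⁻¹ = cd · (m⁻²·s²) · (s·A) · (kg·m²·s⁻²) · s · kg⁻¹ = s²·A·cd.
Left is s·A·cd; right is s²·A·cd — different.

No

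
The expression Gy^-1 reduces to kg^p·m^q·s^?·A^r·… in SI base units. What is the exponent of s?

Gy = J/kg (absorbed dose = energy per mass),
    = m²·s⁻².
So Gy⁻¹ = m⁻²·s².
The exponent of s is 2.

2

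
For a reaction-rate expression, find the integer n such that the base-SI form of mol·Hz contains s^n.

-1

Hz = 1/s = s⁻¹ (frequency is cycles per second).
Combining: mol·Hz = mol · s⁻¹ = s⁻¹·mol.
The exponent of s is -1.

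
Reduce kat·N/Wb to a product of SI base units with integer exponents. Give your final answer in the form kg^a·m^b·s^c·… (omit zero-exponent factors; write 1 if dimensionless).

m⁻¹·s⁻¹·A·mol

kat = mol/s = s⁻¹·mol (catalytic activity).
Wb = V·s (flux: a volt is a weber per second),
    = kg·m²·s⁻²·A⁻¹.
So Wb⁻¹ = kg⁻¹·m⁻²·s²·A.
N = kg·m/s² = kg·m·s⁻² (force = mass × acceleration).
Combining: kat·Wb⁻¹·N = (s⁻¹·mol) · (kg⁻¹·m⁻²·s²·A) · (kg·m·s⁻²) = m⁻¹·s⁻¹·A·mol.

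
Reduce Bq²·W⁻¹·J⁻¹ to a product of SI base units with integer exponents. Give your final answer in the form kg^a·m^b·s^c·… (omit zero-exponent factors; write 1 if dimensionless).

Bq = 1/s = s⁻¹ (activity is decays per second).
So Bq² = s⁻².
W = J/s (power = energy per time),
    = kg·m²·s⁻³.
So W⁻¹ = kg⁻¹·m⁻²·s³.
J = N·m (work = force × distance),
    = kg·m²·s⁻².
So J⁻¹ = kg⁻¹·m⁻²·s².
Combining: Bq²·W⁻¹·J⁻¹ = s⁻² · (kg⁻¹·m⁻²·s³) · (kg⁻¹·m⁻²·s²) = kg⁻²·m⁻⁴·s³.

kg⁻²·m⁻⁴·s³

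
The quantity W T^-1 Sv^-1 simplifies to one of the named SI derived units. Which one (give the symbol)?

W = kg·m²·s⁻³.
T = kg·s⁻²·A⁻¹.
So T⁻¹ = kg⁻¹·s²·A.
Sv = m²·s⁻².
So Sv⁻¹ = m⁻²·s².
Combining: W·T⁻¹·Sv⁻¹ = (kg·m²·s⁻³) · (kg⁻¹·s²·A) · (m⁻²·s²) = s·A.
s·A is the base-SI form of the coulomb.

C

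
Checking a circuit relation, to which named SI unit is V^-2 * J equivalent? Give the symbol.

F

V = W/A (potential = power per current),
    = kg·m²·s⁻³·A⁻¹.
So V⁻² = kg⁻²·m⁻⁴·s⁶·A².
J = N·m (work = force × distance),
    = kg·m²·s⁻².
Combining: V⁻²·J = (kg⁻²·m⁻⁴·s⁶·A²) · (kg·m²·s⁻²) = kg⁻¹·m⁻²·s⁴·A².
kg⁻¹·m⁻²·s⁴·A² is the base-SI form of the farad.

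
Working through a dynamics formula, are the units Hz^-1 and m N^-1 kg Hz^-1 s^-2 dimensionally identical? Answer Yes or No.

Yes

Left side:
  Hz = 1/s = s⁻¹ (frequency is cycles per second).
  So Hz⁻¹ = s.
Right side:
  N = kg·m/s² = kg·m·s⁻² (force = mass × acceleration).
  So N⁻¹ = kg⁻¹·m⁻¹·s².
  Hz = 1/s = s⁻¹ (frequency is cycles per second).
  So Hz⁻¹ = s.
  Combining: m·N⁻¹·kg·Hz⁻¹·s⁻² = m · (kg⁻¹·m⁻¹·s²) · kg · s · s⁻² = s.
Both reduce to s.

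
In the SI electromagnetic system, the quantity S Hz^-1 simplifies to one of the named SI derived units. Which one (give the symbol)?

F

S = 1/Ω (conductance is reciprocal resistance),
    = kg⁻¹·m⁻²·s³·A².
Hz = 1/s = s⁻¹ (frequency is cycles per second).
So Hz⁻¹ = s.
Combining: S·Hz⁻¹ = (kg⁻¹·m⁻²·s³·A²) · s = kg⁻¹·m⁻²·s⁴·A².
kg⁻¹·m⁻²·s⁴·A² is the base-SI form of the farad.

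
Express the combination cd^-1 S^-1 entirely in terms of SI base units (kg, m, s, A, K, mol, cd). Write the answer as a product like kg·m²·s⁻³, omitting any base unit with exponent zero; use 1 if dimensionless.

kg·m²·s⁻³·A⁻²·cd⁻¹

S = kg⁻¹·m⁻²·s³·A².
So S⁻¹ = kg·m²·s⁻³·A⁻².
Combining: cd⁻¹·S⁻¹ = cd⁻¹ · (kg·m²·s⁻³·A⁻²) = kg·m²·s⁻³·A⁻²·cd⁻¹.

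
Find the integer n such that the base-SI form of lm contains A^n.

0

lm = cd·sr = cd (luminous flux; sr is dimensionless).
The exponent of A is 0.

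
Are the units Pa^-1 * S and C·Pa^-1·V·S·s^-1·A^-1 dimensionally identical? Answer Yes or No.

Left side:
  Pa = N/m² (pressure = force per area),
      = kg·m⁻¹·s⁻².
  So Pa⁻¹ = kg⁻¹·m·s².
  S = 1/Ω (conductance is reciprocal resistance),
      = kg⁻¹·m⁻²·s³·A².
  Combining: Pa⁻¹·S = (kg⁻¹·m·s²) · (kg⁻¹·m⁻²·s³·A²) = kg⁻²·m⁻¹·s⁵·A².
Right side:
  C = A·s = s·A (charge = current × time).
  Pa = N/m² (pressure = force per area),
      = kg·m⁻¹·s⁻².
  So Pa⁻¹ = kg⁻¹·m·s².
  V = W/A (potential = power per current),
      = kg·m²·s⁻³·A⁻¹.
  S = 1/Ω (conductance is reciprocal resistance),
      = kg⁻¹·m⁻²·s³·A².
  Combining: C·Pa⁻¹·V·S·s⁻¹·A⁻¹ = (s·A) · (kg⁻¹·m·s²) · (kg·m²·s⁻³·A⁻¹) · (kg⁻¹·m⁻²·s³·A²) · s⁻¹ · A⁻¹ = kg⁻¹·m·s²·A.
Left is kg⁻²·m⁻¹·s⁵·A²; right is kg⁻¹·m·s²·A — different.

No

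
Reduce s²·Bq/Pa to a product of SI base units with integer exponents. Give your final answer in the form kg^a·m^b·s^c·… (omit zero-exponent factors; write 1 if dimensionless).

kg⁻¹·m·s³

Pa = N/m² (pressure = force per area),
    = kg·m⁻¹·s⁻².
So Pa⁻¹ = kg⁻¹·m·s².
Bq = 1/s = s⁻¹ (activity is decays per second).
Combining: s²·Pa⁻¹·Bq = s² · (kg⁻¹·m·s²) · s⁻¹ = kg⁻¹·m·s³.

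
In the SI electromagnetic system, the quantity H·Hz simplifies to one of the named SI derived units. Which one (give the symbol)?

Ω

H = kg·m²·s⁻²·A⁻².
Hz = s⁻¹.
Combining: H·Hz = (kg·m²·s⁻²·A⁻²) · s⁻¹ = kg·m²·s⁻³·A⁻².
kg·m²·s⁻³·A⁻² is the base-SI form of the ohm.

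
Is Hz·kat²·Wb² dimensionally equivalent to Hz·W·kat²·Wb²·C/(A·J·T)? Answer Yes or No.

Left side:
  Hz = 1/s = s⁻¹ (frequency is cycles per second).
  kat = mol/s = s⁻¹·mol (catalytic activity).
  So kat² = s⁻²·mol².
  Wb = V·s (flux: a volt is a weber per second),
      = kg·m²·s⁻²·A⁻¹.
  So Wb² = kg²·m⁴·s⁻⁴·A⁻².
  Combining: Hz·kat²·Wb² = s⁻¹ · (s⁻²·mol²) · (kg²·m⁴·s⁻⁴·A⁻²) = kg²·m⁴·s⁻⁷·A⁻²·mol².
Right side:
  Hz = s⁻¹.
  W = kg·m²·s⁻³.
  J = kg·m²·s⁻².
  So J⁻¹ = kg⁻¹·m⁻²·s².
  kat = s⁻¹·mol.
  So kat² = s⁻²·mol².
  Wb = kg·m²·s⁻²·A⁻¹.
  So Wb² = kg²·m⁴·s⁻⁴·A⁻².
  C = s·A.
  T = kg·s⁻²·A⁻¹.
  So T⁻¹ = kg⁻¹·s²·A.
  Combining: A⁻¹·Hz·W·J⁻¹·kat²·Wb²·C·T⁻¹ = A⁻¹ · s⁻¹ · (kg·m²·s⁻³) · (kg⁻¹·m⁻²·s²) · (s⁻²·mol²) · (kg²·m⁴·s⁻⁴·A⁻²) · (s·A) · (kg⁻¹·s²·A) = kg·m⁴·s⁻⁵·A⁻¹·mol².
Left is kg²·m⁴·s⁻⁷·A⁻²·mol²; right is kg·m⁴·s⁻⁵·A⁻¹·mol² — different.

No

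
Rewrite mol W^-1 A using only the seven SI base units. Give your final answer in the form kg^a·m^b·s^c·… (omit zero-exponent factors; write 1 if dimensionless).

W = kg·m²·s⁻³.
So W⁻¹ = kg⁻¹·m⁻²·s³.
Combining: mol·W⁻¹·A = mol · (kg⁻¹·m⁻²·s³) · A = kg⁻¹·m⁻²·s³·A·mol.

kg⁻¹·m⁻²·s³·A·mol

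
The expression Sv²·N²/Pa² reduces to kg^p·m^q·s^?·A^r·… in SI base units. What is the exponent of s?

-4

Pa = N/m² (pressure = force per area),
    = kg·m⁻¹·s⁻².
So Pa⁻² = kg⁻²·m²·s⁴.
Sv = J/kg (equivalent dose = energy per mass),
    = m²·s⁻².
So Sv² = m⁴·s⁻⁴.
N = kg·m/s² = kg·m·s⁻² (force = mass × acceleration).
So N² = kg²·m²·s⁻⁴.
Combining: Pa⁻²·Sv²·N² = (kg⁻²·m²·s⁴) · (m⁴·s⁻⁴) · (kg²·m²·s⁻⁴) = m⁸·s⁻⁴.
The exponent of s is -4.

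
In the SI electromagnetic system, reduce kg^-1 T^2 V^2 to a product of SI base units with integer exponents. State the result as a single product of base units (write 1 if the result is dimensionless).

kg³·m⁴·s⁻¹⁰·A⁻⁴

T = kg·s⁻²·A⁻¹.
So T² = kg²·s⁻⁴·A⁻².
V = kg·m²·s⁻³·A⁻¹.
So V² = kg²·m⁴·s⁻⁶·A⁻².
Combining: kg⁻¹·T²·V² = kg⁻¹ · (kg²·s⁻⁴·A⁻²) · (kg²·m⁴·s⁻⁶·A⁻²) = kg³·m⁴·s⁻¹⁰·A⁻⁴.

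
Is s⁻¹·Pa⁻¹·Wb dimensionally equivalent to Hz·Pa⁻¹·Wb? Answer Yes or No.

Yes

Left side:
  Pa = N/m² (pressure = force per area),
      = kg·m⁻¹·s⁻².
  So Pa⁻¹ = kg⁻¹·m·s².
  Wb = V·s (flux: a volt is a weber per second),
      = kg·m²·s⁻²·A⁻¹.
  Combining: s⁻¹·Pa⁻¹·Wb = s⁻¹ · (kg⁻¹·m·s²) · (kg·m²·s⁻²·A⁻¹) = m³·s⁻¹·A⁻¹.
Right side:
  Hz = 1/s = s⁻¹ (frequency is cycles per second).
  Pa = N/m² (pressure = force per area),
      = kg·m⁻¹·s⁻².
  So Pa⁻¹ = kg⁻¹·m·s².
  Wb = V·s (flux: a volt is a weber per second),
      = kg·m²·s⁻²·A⁻¹.
  Combining: Hz·Pa⁻¹·Wb = s⁻¹ · (kg⁻¹·m·s²) · (kg·m²·s⁻²·A⁻¹) = m³·s⁻¹·A⁻¹.
Both reduce to m³·s⁻¹·A⁻¹.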